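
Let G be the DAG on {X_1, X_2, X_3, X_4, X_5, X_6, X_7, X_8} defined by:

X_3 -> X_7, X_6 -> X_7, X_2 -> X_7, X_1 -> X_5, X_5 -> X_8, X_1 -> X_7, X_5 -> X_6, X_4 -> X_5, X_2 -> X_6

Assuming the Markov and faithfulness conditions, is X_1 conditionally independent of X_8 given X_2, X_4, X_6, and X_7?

No

3 paths connect X_1 and X_8; each must be blocked for d-separation to hold:
  1. X_1 → X_5 → X_8 — X_5:chain[open] ⇒ active
  2. X_1 → X_7 ← X_2 → X_6 ← X_5 → X_8 — X_7:collider[open]; X_2:fork[blocks]; X_6:collider[open]; X_5:fork[open] ⇒ blocked
  3. X_1 → X_7 ← X_6 ← X_5 → X_8 — X_7:collider[open]; X_6:chain[blocks]; X_5:fork[open] ⇒ blocked
At least one path is unblocked, so d-separation fails.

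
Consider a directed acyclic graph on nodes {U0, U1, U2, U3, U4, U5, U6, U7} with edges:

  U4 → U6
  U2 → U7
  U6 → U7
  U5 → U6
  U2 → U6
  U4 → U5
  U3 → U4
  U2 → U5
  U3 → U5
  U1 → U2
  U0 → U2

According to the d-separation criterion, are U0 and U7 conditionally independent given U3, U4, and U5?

No

There are 5 undirected paths between U0 and U7; checking each against the conditioning set {U3, U4, U5}:
Path 1: U0 → U2 → U6 → U7
  U2 is a chain and U2 is not conditioned on; U6 is a chain and U6 is not conditioned on — no node blocks this path, so it is active.
Path 2: U0 → U2 → U7
  U2 is a chain and U2 is not conditioned on — no node blocks this path, so it is active.
Path 3: U0 → U2 → U5 → U6 → U7
  U5 is a chain here and U5 is conditioned on, so the path is blocked at U5.
Path 4: U0 → U2 → U5 ← U4 → U6 → U7
  U4 is a fork here and U4 is conditioned on, so the path is blocked at U4.
Path 5: U0 → U2 → U5 ← U3 → U4 → U6 → U7
  U3 is a fork here and U3 is conditioned on, so the path is blocked at U3.
Since the path U0 → U2 → U6 → U7 is active, U0 and U7 are not d-separated given {U3, U4, U5}.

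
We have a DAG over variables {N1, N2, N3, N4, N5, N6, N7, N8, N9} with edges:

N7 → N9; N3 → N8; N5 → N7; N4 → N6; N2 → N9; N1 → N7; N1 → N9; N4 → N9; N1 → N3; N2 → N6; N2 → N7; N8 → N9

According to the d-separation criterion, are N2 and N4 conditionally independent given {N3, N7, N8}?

There are 5 undirected paths between N2 and N4; checking each against the conditioning set {N3, N7, N8}:
Path 1: N2 → N6 ← N4
  N6 is a collider here and neither N6 nor any of its descendants is conditioned on, so the collider stays closed — the path is blocked at N6.
Path 2: N2 → N9 ← N4
  N9 is a collider here and neither N9 nor any of its descendants is conditioned on, so the collider stays closed — the path is blocked at N9.
Path 3: N2 → N7 → N9 ← N4
  N7 is a chain here and N7 is conditioned on, so the path is blocked at N7.
Path 4: N2 → N7 ← N1 → N3 → N8 → N9 ← N4
  N3 is a chain here and N3 is conditioned on, so the path is blocked at N3.
Path 5: N2 → N7 ← N1 → N9 ← N4
  N9 is a collider here and neither N9 nor any of its descendants is conditioned on, so the collider stays closed — the path is blocked at N9.
Since every path is blocked, d-separation holds.

Yes — N2 and N4 are d-separated given {N3, N7, N8}.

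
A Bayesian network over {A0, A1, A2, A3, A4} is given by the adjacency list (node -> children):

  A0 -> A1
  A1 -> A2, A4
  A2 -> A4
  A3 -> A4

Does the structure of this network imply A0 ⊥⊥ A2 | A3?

We examine all 2 paths between A0 and A2:
  1. A0 → A1 → A2 — A1:chain[open] ⇒ active
  2. A0 → A1 → A4 ← A2 — A1:chain[open]; A4:collider[blocks] ⇒ blocked
At least one path is unblocked, so d-separation fails.

No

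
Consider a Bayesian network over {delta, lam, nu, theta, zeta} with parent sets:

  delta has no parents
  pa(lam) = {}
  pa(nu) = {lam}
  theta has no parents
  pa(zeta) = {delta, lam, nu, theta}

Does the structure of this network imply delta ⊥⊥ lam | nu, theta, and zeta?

We examine all 2 paths between delta and lam:
Path 1: delta → zeta ← lam
  zeta is a collider and zeta is conditioned on, which opens it — no node blocks this path, so it is active.
Path 2: delta → zeta ← nu ← lam
  nu is a chain here and nu is conditioned on, so the path is blocked at nu.
At least one path is unblocked, so d-separation fails.

No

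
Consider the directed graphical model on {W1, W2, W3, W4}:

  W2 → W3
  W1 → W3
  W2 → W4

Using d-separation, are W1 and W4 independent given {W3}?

There is one path between W1 and W4:
Path 1: W1 → W3 ← W2 → W4
  W3 is a collider and W3 is conditioned on, which opens it; W2 is a fork and W2 is not conditioned on — no node blocks this path, so it is active.
Since the path W1 → W3 ← W2 → W4 is active, W1 and W4 are not d-separated given {W3}.

No — W1 and W4 are not d-separated given {W3}.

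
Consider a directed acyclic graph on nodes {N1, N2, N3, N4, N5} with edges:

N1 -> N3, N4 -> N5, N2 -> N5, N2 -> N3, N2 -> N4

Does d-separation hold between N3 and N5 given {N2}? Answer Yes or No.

Yes — N3 and N5 are d-separated given {N2}.

We examine all 2 paths between N3 and N5:
Path 1: N3 ← N2 → N4 → N5
  N2 is a fork here and N2 is conditioned on, so the path is blocked at N2.
Path 2: N3 ← N2 → N5
  N2 is a fork here and N2 is conditioned on, so the path is blocked at N2.
Since every path is blocked, d-separation holds.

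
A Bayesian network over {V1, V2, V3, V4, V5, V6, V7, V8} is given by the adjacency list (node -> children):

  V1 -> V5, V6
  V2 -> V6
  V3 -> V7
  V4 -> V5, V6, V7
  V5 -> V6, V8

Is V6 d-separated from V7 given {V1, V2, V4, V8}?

There are 3 undirected paths between V6 and V7; checking each against the conditioning set {V1, V2, V4, V8}:
Path 1: V6 ← V1 → V5 ← V4 → V7
  V1 is a fork here and V1 is conditioned on, so the path is blocked at V1.
Path 2: V6 ← V4 → V7
  V4 is a fork here and V4 is conditioned on, so the path is blocked at V4.
Path 3: V6 ← V5 ← V4 → V7
  V4 is a fork here and V4 is conditioned on, so the path is blocked at V4.
Every path is blocked, so V6 and V7 are d-separated given {V1, V2, V4, V8}.

Yes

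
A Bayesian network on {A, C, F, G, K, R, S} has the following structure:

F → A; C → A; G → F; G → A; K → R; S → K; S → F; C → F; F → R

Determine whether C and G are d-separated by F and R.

We examine all 4 paths between C and G:
  1. C → A ← F ← G — A:collider[blocks]; F:chain[blocks] ⇒ blocked
  2. C → A ← G — A:collider[blocks] ⇒ blocked
  3. C → F → A ← G — F:chain[blocks]; A:collider[blocks] ⇒ blocked
  4. C → F ← G — F:collider[open] ⇒ active
Because an active path exists, C and G are not d-separated.

No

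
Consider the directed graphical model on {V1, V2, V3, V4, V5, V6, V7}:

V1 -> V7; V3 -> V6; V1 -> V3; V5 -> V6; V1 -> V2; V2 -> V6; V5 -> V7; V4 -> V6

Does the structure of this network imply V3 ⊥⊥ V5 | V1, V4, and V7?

Enumerating the 4 paths from V3 to V5 and testing each for blocking by {V1, V4, V7}:
Path 1: V3 ← V1 → V7 ← V5
  V1 is a fork here and V1 is conditioned on, so the path is blocked at V1.
Path 2: V3 ← V1 → V2 → V6 ← V5
  V1 is a fork here and V1 is conditioned on, so the path is blocked at V1.
Path 3: V3 → V6 ← V5
  V6 is a collider here and neither V6 nor any of its descendants is conditioned on, so the collider stays closed — the path is blocked at V6.
Path 4: V3 → V6 ← V2 ← V1 → V7 ← V5
  V6 is a collider here and neither V6 nor any of its descendants is conditioned on, so the collider stays closed — the path is blocked at V6.
All paths are blocked; V3 ⊥ V5 | {V1, V4, V7} holds.

Yes — V3 and V5 are d-separated given {V1, V4, V7}.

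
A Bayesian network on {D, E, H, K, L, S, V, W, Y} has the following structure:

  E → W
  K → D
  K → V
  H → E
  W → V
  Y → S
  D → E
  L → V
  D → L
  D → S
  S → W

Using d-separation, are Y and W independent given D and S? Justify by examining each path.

We examine all 4 paths between Y and W:
Path 1: Y → S → W
  S is a chain here and S is conditioned on, so the path is blocked at S.
Path 2: Y → S ← D ← K → V ← W
  D is a chain here and D is conditioned on, so the path is blocked at D.
Path 3: Y → S ← D → L → V ← W
  D is a fork here and D is conditioned on, so the path is blocked at D.
Path 4: Y → S ← D → E → W
  D is a fork here and D is conditioned on, so the path is blocked at D.
All paths are blocked; Y ⊥ W | {D, S} holds.

Yes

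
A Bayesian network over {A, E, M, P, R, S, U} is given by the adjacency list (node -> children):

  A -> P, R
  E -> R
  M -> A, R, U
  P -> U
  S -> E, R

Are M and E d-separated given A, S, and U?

6 paths connect M and E; each must be blocked for d-separation to hold:
Path 1: M → U ← P ← A → R ← E
  A is a fork here and A is conditioned on, so the path is blocked at A.
Path 2: M → U ← P ← A → R ← S → E
  A is a fork here and A is conditioned on, so the path is blocked at A.
Path 3: M → R ← E
  R is a collider here and neither R nor any of its descendants is conditioned on, so the collider stays closed — the path is blocked at R.
Path 4: M → R ← S → E
  R is a collider here and neither R nor any of its descendants is conditioned on, so the collider stays closed — the path is blocked at R.
Path 5: M → A → R ← E
  A is a chain here and A is conditioned on, so the path is blocked at A.
Path 6: M → A → R ← S → E
  A is a chain here and A is conditioned on, so the path is blocked at A.
Since every path is blocked, d-separation holds.

Yes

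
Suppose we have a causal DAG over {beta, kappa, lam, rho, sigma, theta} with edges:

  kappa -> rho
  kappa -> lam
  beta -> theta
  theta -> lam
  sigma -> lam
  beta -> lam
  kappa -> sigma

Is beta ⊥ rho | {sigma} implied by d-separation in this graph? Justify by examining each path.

Yes

We examine all 4 paths between beta and rho:
Path 1: beta → theta → lam ← kappa → rho
  lam is a collider here and neither lam nor any of its descendants is conditioned on, so the collider stays closed — the path is blocked at lam.
Path 2: beta → theta → lam ← sigma ← kappa → rho
  lam is a collider here and neither lam nor any of its descendants is conditioned on, so the collider stays closed — the path is blocked at lam.
Path 3: beta → lam ← kappa → rho
  lam is a collider here and neither lam nor any of its descendants is conditioned on, so the collider stays closed — the path is blocked at lam.
Path 4: beta → lam ← sigma ← kappa → rho
  lam is a collider here and neither lam nor any of its descendants is conditioned on, so the collider stays closed — the path is blocked at lam.
Every path is blocked, so beta and rho are d-separated given {sigma}.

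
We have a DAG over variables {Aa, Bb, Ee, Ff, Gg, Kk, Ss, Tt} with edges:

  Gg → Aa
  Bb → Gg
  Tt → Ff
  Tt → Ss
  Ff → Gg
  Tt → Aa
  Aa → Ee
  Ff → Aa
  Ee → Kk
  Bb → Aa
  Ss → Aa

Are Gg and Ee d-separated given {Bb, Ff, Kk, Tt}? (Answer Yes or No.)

No

Enumerating the 5 paths from Gg to Ee and testing each for blocking by {Bb, Ff, Kk, Tt}:
Path 1: Gg ← Ff ← Tt → Ss → Aa → Ee
  Ff is a chain here and Ff is conditioned on, so the path is blocked at Ff.
Path 2: Gg ← Ff ← Tt → Aa → Ee
  Ff is a chain here and Ff is conditioned on, so the path is blocked at Ff.
Path 3: Gg ← Ff → Aa → Ee
  Ff is a fork here and Ff is conditioned on, so the path is blocked at Ff.
Path 4: Gg ← Bb → Aa → Ee
  Bb is a fork here and Bb is conditioned on, so the path is blocked at Bb.
Path 5: Gg → Aa → Ee
  Aa is a chain and Aa is not conditioned on — no node blocks this path, so it is active.
At least one path is unblocked, so d-separation fails.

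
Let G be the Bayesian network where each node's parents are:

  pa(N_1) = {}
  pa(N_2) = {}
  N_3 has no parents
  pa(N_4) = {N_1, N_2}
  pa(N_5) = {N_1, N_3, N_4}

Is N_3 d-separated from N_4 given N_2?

Enumerating the 2 paths from N_3 to N_4 and testing each for blocking by {N_2}:
  1. N_3 → N_5 ← N_4 — N_5:collider[blocks] ⇒ blocked
  2. N_3 → N_5 ← N_1 → N_4 — N_5:collider[blocks]; N_1:fork[open] ⇒ blocked
All paths are blocked; N_3 ⊥ N_4 | {N_2} holds.

Yes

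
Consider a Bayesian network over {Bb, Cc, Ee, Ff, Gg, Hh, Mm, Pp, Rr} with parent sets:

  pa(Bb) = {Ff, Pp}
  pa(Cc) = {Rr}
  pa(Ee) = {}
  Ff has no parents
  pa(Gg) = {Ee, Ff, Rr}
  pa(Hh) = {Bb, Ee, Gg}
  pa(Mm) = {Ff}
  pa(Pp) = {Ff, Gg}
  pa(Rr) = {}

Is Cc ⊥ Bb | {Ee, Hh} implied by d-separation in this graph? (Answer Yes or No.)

No

We examine all 6 paths between Cc and Bb:
  1. Cc ← Rr → Gg ← Ff → Bb — Rr:fork[open]; Gg:collider[open]; Ff:fork[open] ⇒ active
  2. Cc ← Rr → Gg ← Ff → Pp → Bb — Rr:fork[open]; Gg:collider[open]; Ff:fork[open]; Pp:chain[open] ⇒ active
  3. Cc ← Rr → Gg → Pp ← Ff → Bb — Rr:fork[open]; Gg:chain[open]; Pp:collider[open]; Ff:fork[open] ⇒ active
  4. Cc ← Rr → Gg → Pp → Bb — Rr:fork[open]; Gg:chain[open]; Pp:chain[open] ⇒ active
  5. Cc ← Rr → Gg → Hh ← Bb — Rr:fork[open]; Gg:chain[open]; Hh:collider[open] ⇒ active
  6. Cc ← Rr → Gg ← Ee → Hh ← Bb — Rr:fork[open]; Gg:collider[open]; Ee:fork[blocks]; Hh:collider[open] ⇒ blocked
At least one path is unblocked, so d-separation fails.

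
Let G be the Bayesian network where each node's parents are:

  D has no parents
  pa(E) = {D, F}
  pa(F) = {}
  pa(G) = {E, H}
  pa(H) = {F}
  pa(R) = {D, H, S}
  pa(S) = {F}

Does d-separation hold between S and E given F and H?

There are 6 undirected paths between S and E; checking each against the conditioning set {F, H}:
  1. S → R ← D → E — R:collider[blocks]; D:fork[open] ⇒ blocked
  2. S → R ← H ← F → E — R:collider[blocks]; H:chain[blocks]; F:fork[blocks] ⇒ blocked
  3. S → R ← H → G ← E — R:collider[blocks]; H:fork[blocks]; G:collider[blocks] ⇒ blocked
  4. S ← F → H → R ← D → E — F:fork[blocks]; H:chain[blocks]; R:collider[blocks]; D:fork[open] ⇒ blocked
  5. S ← F → H → G ← E — F:fork[blocks]; H:chain[blocks]; G:collider[blocks] ⇒ blocked
  6. S ← F → E — F:fork[blocks] ⇒ blocked
Every path is blocked, so S and E are d-separated given {F, H}.

Yes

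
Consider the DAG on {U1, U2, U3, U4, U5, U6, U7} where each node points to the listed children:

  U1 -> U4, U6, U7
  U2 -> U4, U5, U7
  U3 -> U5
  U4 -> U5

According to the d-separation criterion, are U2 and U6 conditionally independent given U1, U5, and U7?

Yes

We examine all 3 paths between U2 and U6:
Path 1: U2 → U7 ← U1 → U6
  U1 is a fork here and U1 is conditioned on, so the path is blocked at U1.
Path 2: U2 → U4 ← U1 → U6
  U1 is a fork here and U1 is conditioned on, so the path is blocked at U1.
Path 3: U2 → U5 ← U4 ← U1 → U6
  U1 is a fork here and U1 is conditioned on, so the path is blocked at U1.
Every path is blocked, so U2 and U6 are d-separated given {U1, U5, U7}.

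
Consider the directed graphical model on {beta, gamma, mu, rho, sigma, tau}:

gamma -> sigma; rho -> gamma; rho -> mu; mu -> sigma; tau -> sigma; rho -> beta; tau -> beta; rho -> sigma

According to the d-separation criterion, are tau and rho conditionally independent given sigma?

4 paths connect tau and rho; each must be blocked for d-separation to hold:
Path 1: tau → sigma ← rho
  sigma is a collider and sigma is conditioned on, which opens it — no node blocks this path, so it is active.
Path 2: tau → sigma ← mu ← rho
  sigma is a collider and sigma is conditioned on, which opens it; mu is a chain and mu is not conditioned on — no node blocks this path, so it is active.
Path 3: tau → sigma ← gamma ← rho
  sigma is a collider and sigma is conditioned on, which opens it; gamma is a chain and gamma is not conditioned on — no node blocks this path, so it is active.
Path 4: tau → beta ← rho
  beta is a collider here and neither beta nor any of its descendants is conditioned on, so the collider stays closed — the path is blocked at beta.
At least one path is unblocked, so d-separation fails.

No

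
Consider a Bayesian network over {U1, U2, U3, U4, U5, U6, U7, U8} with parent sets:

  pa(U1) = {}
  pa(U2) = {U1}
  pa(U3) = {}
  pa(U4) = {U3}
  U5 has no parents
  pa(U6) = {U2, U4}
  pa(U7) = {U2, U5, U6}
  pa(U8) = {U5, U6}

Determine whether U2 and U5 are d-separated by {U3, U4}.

Yes

4 paths connect U2 and U5; each must be blocked for d-separation to hold:
  1. U2 → U6 → U7 ← U5 — U6:chain[open]; U7:collider[blocks] ⇒ blocked
  2. U2 → U6 → U8 ← U5 — U6:chain[open]; U8:collider[blocks] ⇒ blocked
  3. U2 → U7 ← U5 — U7:collider[blocks] ⇒ blocked
  4. U2 → U7 ← U6 → U8 ← U5 — U7:collider[blocks]; U6:fork[open]; U8:collider[blocks] ⇒ blocked
Every path is blocked, so U2 and U5 are d-separated given {U3, U4}.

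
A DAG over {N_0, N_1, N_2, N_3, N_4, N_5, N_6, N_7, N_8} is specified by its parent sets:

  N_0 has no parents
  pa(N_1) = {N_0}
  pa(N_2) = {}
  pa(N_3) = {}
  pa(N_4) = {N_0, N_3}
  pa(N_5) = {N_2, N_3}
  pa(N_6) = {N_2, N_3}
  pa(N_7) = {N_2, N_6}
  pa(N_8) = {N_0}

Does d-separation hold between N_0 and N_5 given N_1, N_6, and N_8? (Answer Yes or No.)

Yes

We examine all 3 paths between N_0 and N_5:
Path 1: N_0 → N_4 ← N_3 → N_6 ← N_2 → N_5
  N_4 is a collider here and neither N_4 nor any of its descendants is conditioned on, so the collider stays closed — the path is blocked at N_4.
Path 2: N_0 → N_4 ← N_3 → N_6 → N_7 ← N_2 → N_5
  N_4 is a collider here and neither N_4 nor any of its descendants is conditioned on, so the collider stays closed — the path is blocked at N_4.
Path 3: N_0 → N_4 ← N_3 → N_5
  N_4 is a collider here and neither N_4 nor any of its descendants is conditioned on, so the collider stays closed — the path is blocked at N_4.
All paths are blocked; N_0 ⊥ N_5 | {N_1, N_6, N_8} holds.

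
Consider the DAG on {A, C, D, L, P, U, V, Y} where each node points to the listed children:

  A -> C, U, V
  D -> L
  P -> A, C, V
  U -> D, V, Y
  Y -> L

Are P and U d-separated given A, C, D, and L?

Yes

Enumerating the 6 paths from P to U and testing each for blocking by {A, C, D, L}:
Path 1: P → V ← U
  V is a collider here and neither V nor any of its descendants is conditioned on, so the collider stays closed — the path is blocked at V.
Path 2: P → V ← A → U
  V is a collider here and neither V nor any of its descendants is conditioned on, so the collider stays closed — the path is blocked at V.
Path 3: P → C ← A → V ← U
  A is a fork here and A is conditioned on, so the path is blocked at A.
Path 4: P → C ← A → U
  A is a fork here and A is conditioned on, so the path is blocked at A.
Path 5: P → A → V ← U
  A is a chain here and A is conditioned on, so the path is blocked at A.
Path 6: P → A → U
  A is a chain here and A is conditioned on, so the path is blocked at A.
Every path is blocked, so P and U are d-separated given {A, C, D, L}.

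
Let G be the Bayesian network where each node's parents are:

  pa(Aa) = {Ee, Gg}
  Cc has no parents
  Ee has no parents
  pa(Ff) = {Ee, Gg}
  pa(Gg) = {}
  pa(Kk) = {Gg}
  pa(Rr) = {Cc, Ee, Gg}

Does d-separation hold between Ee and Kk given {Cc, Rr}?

3 paths connect Ee and Kk; each must be blocked for d-separation to hold:
Path 1: Ee → Aa ← Gg → Kk
  Aa is a collider here and neither Aa nor any of its descendants is conditioned on, so the collider stays closed — the path is blocked at Aa.
Path 2: Ee → Ff ← Gg → Kk
  Ff is a collider here and neither Ff nor any of its descendants is conditioned on, so the collider stays closed — the path is blocked at Ff.
Path 3: Ee → Rr ← Gg → Kk
  Rr is a collider and Rr is conditioned on, which opens it; Gg is a fork and Gg is not conditioned on — no node blocks this path, so it is active.
At least one path is unblocked, so d-separation fails.

No — Ee and Kk are not d-separated given {Cc, Rr}.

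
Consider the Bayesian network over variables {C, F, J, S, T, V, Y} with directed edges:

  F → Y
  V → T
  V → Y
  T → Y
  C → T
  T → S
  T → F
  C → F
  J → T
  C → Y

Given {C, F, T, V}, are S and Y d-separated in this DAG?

There are 6 undirected paths between S and Y; checking each against the conditioning set {C, F, T, V}:
  1. S ← T ← C → F → Y — T:chain[blocks]; C:fork[blocks]; F:chain[blocks] ⇒ blocked
  2. S ← T ← C → Y — T:chain[blocks]; C:fork[blocks] ⇒ blocked
  3. S ← T ← V → Y — T:chain[blocks]; V:fork[blocks] ⇒ blocked
  4. S ← T → F ← C → Y — T:fork[blocks]; F:collider[open]; C:fork[blocks] ⇒ blocked
  5. S ← T → F → Y — T:fork[blocks]; F:chain[blocks] ⇒ blocked
  6. S ← T → Y — T:fork[blocks] ⇒ blocked
Every path is blocked, so S and Y are d-separated given {C, F, T, V}.

Yes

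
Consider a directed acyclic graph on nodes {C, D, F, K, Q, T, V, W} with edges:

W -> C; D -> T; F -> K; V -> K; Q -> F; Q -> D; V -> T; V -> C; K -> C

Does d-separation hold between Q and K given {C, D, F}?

There are 3 undirected paths between Q and K; checking each against the conditioning set {C, D, F}:
Path 1: Q → D → T ← V → K
  D is a chain here and D is conditioned on, so the path is blocked at D.
Path 2: Q → D → T ← V → C ← K
  D is a chain here and D is conditioned on, so the path is blocked at D.
Path 3: Q → F → K
  F is a chain here and F is conditioned on, so the path is blocked at F.
All paths are blocked; Q ⊥ K | {C, D, F} holds.

Yes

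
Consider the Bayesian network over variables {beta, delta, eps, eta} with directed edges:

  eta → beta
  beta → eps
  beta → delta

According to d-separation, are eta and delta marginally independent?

No — eta and delta are not d-separated given ∅.

The only undirected path from eta to delta is:
Path 1: eta → beta → delta
  beta is a chain and beta is not conditioned on — no node blocks this path, so it is active.
Because an active path exists, eta and delta are not d-separated.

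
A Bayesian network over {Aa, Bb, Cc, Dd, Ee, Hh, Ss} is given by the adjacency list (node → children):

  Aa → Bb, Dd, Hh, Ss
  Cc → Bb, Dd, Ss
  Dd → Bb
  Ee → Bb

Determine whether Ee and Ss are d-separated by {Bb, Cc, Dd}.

No

There are 6 undirected paths between Ee and Ss; checking each against the conditioning set {Bb, Cc, Dd}:
Path 1: Ee → Bb ← Aa → Ss
  Bb is a collider and Bb is conditioned on, which opens it; Aa is a fork and Aa is not conditioned on — no node blocks this path, so it is active.
Path 2: Ee → Bb ← Aa → Dd ← Cc → Ss
  Cc is a fork here and Cc is conditioned on, so the path is blocked at Cc.
Path 3: Ee → Bb ← Cc → Ss
  Cc is a fork here and Cc is conditioned on, so the path is blocked at Cc.
Path 4: Ee → Bb ← Cc → Dd ← Aa → Ss
  Cc is a fork here and Cc is conditioned on, so the path is blocked at Cc.
Path 5: Ee → Bb ← Dd ← Aa → Ss
  Dd is a chain here and Dd is conditioned on, so the path is blocked at Dd.
Path 6: Ee → Bb ← Dd ← Cc → Ss
  Dd is a chain here and Dd is conditioned on, so the path is blocked at Dd.
Because an active path exists, Ee and Ss are not d-separated.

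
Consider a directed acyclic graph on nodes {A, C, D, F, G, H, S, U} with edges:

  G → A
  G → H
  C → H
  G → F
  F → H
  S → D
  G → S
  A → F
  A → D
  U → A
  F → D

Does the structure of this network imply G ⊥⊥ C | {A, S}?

We examine all 6 paths between G and C:
  1. G → F → H ← C — F:chain[open]; H:collider[blocks] ⇒ blocked
  2. G → H ← C — H:collider[blocks] ⇒ blocked
  3. G → A → F → H ← C — A:chain[blocks]; F:chain[open]; H:collider[blocks] ⇒ blocked
  4. G → A → D ← F → H ← C — A:chain[blocks]; D:collider[blocks]; F:fork[open]; H:collider[blocks] ⇒ blocked
  5. G → S → D ← F → H ← C — S:chain[blocks]; D:collider[blocks]; F:fork[open]; H:collider[blocks] ⇒ blocked
  6. G → S → D ← A → F → H ← C — S:chain[blocks]; D:collider[blocks]; A:fork[blocks]; F:chain[open]; H:collider[blocks] ⇒ blocked
Every path is blocked, so G and C are d-separated given {A, S}.

Yes — G and C are d-separated given {A, S}.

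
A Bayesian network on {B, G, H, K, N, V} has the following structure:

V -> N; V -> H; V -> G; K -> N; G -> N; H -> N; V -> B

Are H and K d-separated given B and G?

Yes

We examine all 3 paths between H and K:
Path 1: H → N ← K
  N is a collider here and neither N nor any of its descendants is conditioned on, so the collider stays closed — the path is blocked at N.
Path 2: H ← V → N ← K
  N is a collider here and neither N nor any of its descendants is conditioned on, so the collider stays closed — the path is blocked at N.
Path 3: H ← V → G → N ← K
  G is a chain here and G is conditioned on, so the path is blocked at G.
Since every path is blocked, d-separation holds.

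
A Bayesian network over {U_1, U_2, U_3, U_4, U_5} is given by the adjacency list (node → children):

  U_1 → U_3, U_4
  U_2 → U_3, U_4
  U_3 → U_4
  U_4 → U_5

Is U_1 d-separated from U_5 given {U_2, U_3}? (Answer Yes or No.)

We examine all 3 paths between U_1 and U_5:
Path 1: U_1 → U_3 ← U_2 → U_4 → U_5
  U_2 is a fork here and U_2 is conditioned on, so the path is blocked at U_2.
Path 2: U_1 → U_3 → U_4 → U_5
  U_3 is a chain here and U_3 is conditioned on, so the path is blocked at U_3.
Path 3: U_1 → U_4 → U_5
  U_4 is a chain and U_4 is not conditioned on — no node blocks this path, so it is active.
Since the path U_1 → U_4 → U_5 is active, U_1 and U_5 are not d-separated given {U_2, U_3}.

No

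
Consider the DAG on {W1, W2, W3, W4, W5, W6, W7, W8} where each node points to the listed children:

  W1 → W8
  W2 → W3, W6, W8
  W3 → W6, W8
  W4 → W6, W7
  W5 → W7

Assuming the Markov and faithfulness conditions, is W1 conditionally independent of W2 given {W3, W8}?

No

Enumerating the 3 paths from W1 to W2 and testing each for blocking by {W3, W8}:
Path 1: W1 → W8 ← W2
  W8 is a collider and W8 is conditioned on, which opens it — no node blocks this path, so it is active.
Path 2: W1 → W8 ← W3 ← W2
  W3 is a chain here and W3 is conditioned on, so the path is blocked at W3.
Path 3: W1 → W8 ← W3 → W6 ← W2
  W3 is a fork here and W3 is conditioned on, so the path is blocked at W3.
Because an active path exists, W1 and W2 are not d-separated.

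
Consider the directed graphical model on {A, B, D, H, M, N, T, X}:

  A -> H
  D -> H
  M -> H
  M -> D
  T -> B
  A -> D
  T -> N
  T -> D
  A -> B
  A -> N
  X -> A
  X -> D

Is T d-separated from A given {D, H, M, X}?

6 paths connect T and A; each must be blocked for d-separation to hold:
Path 1: T → N ← A
  N is a collider here and neither N nor any of its descendants is conditioned on, so the collider stays closed — the path is blocked at N.
Path 2: T → B ← A
  B is a collider here and neither B nor any of its descendants is conditioned on, so the collider stays closed — the path is blocked at B.
Path 3: T → D ← A
  D is a collider and D is conditioned on, which opens it — no node blocks this path, so it is active.
Path 4: T → D ← M → H ← A
  M is a fork here and M is conditioned on, so the path is blocked at M.
Path 5: T → D → H ← A
  D is a chain here and D is conditioned on, so the path is blocked at D.
Path 6: T → D ← X → A
  X is a fork here and X is conditioned on, so the path is blocked at X.
Because an active path exists, T and A are not d-separated.

No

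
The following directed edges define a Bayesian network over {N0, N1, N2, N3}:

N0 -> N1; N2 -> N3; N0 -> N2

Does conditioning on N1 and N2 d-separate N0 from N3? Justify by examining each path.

Yes

Only one path connects N0 and N3:
  1. N0 → N2 → N3 — N2:chain[blocks] ⇒ blocked
All paths are blocked; N0 ⊥ N3 | {N1, N2} holds.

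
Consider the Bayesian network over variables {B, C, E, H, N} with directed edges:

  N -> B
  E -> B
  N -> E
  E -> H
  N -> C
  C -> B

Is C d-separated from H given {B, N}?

No — C and H are not d-separated given {B, N}.

4 paths connect C and H; each must be blocked for d-separation to hold:
Path 1: C → B ← E → H
  B is a collider and B is conditioned on, which opens it; E is a fork and E is not conditioned on — no node blocks this path, so it is active.
Path 2: C → B ← N → E → H
  N is a fork here and N is conditioned on, so the path is blocked at N.
Path 3: C ← N → B ← E → H
  N is a fork here and N is conditioned on, so the path is blocked at N.
Path 4: C ← N → E → H
  N is a fork here and N is conditioned on, so the path is blocked at N.
At least one path is unblocked, so d-separation fails.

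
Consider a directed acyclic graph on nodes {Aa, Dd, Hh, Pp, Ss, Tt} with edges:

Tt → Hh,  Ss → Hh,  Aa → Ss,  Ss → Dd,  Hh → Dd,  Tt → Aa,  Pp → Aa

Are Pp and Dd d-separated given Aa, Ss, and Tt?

4 paths connect Pp and Dd; each must be blocked for d-separation to hold:
Path 1: Pp → Aa → Ss → Hh → Dd
  Aa is a chain here and Aa is conditioned on, so the path is blocked at Aa.
Path 2: Pp → Aa → Ss → Dd
  Aa is a chain here and Aa is conditioned on, so the path is blocked at Aa.
Path 3: Pp → Aa ← Tt → Hh ← Ss → Dd
  Tt is a fork here and Tt is conditioned on, so the path is blocked at Tt.
Path 4: Pp → Aa ← Tt → Hh → Dd
  Tt is a fork here and Tt is conditioned on, so the path is blocked at Tt.
Since every path is blocked, d-separation holds.

Yes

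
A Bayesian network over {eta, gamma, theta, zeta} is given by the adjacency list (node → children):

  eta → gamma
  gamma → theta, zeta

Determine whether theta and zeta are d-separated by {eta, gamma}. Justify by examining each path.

Yes

Only one path connects theta and zeta:
Path 1: theta ← gamma → zeta
  gamma is a fork here and gamma is conditioned on, so the path is blocked at gamma.
Every path is blocked, so theta and zeta are d-separated given {eta, gamma}.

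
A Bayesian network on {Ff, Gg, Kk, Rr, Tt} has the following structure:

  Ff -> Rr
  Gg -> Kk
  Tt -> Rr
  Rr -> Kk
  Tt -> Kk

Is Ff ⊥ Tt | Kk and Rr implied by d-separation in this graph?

No — Ff and Tt are not d-separated given {Kk, Rr}.

2 paths connect Ff and Tt; each must be blocked for d-separation to hold:
Path 1: Ff → Rr ← Tt
  Rr is a collider and Rr is conditioned on, which opens it — no node blocks this path, so it is active.
Path 2: Ff → Rr → Kk ← Tt
  Rr is a chain here and Rr is conditioned on, so the path is blocked at Rr.
Because an active path exists, Ff and Tt are not d-separated.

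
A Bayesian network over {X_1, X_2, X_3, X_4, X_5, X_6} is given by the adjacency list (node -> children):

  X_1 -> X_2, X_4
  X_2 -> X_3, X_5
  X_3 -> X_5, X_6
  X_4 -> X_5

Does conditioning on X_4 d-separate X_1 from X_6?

4 paths connect X_1 and X_6; each must be blocked for d-separation to hold:
  1. X_1 → X_2 → X_5 ← X_3 → X_6 — X_2:chain[open]; X_5:collider[blocks]; X_3:fork[open] ⇒ blocked
  2. X_1 → X_2 → X_3 → X_6 — X_2:chain[open]; X_3:chain[open] ⇒ active
  3. X_1 → X_4 → X_5 ← X_2 → X_3 → X_6 — X_4:chain[blocks]; X_5:collider[blocks]; X_2:fork[open]; X_3:chain[open] ⇒ blocked
  4. X_1 → X_4 → X_5 ← X_3 → X_6 — X_4:chain[blocks]; X_5:collider[blocks]; X_3:fork[open] ⇒ blocked
At least one path is unblocked, so d-separation fails.

No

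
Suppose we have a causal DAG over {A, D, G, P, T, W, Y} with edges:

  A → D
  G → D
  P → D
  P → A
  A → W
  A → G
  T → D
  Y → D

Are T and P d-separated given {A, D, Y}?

There are 3 undirected paths between T and P; checking each against the conditioning set {A, D, Y}:
  1. T → D ← P — D:collider[open] ⇒ active
  2. T → D ← A ← P — D:collider[open]; A:chain[blocks] ⇒ blocked
  3. T → D ← G ← A ← P — D:collider[open]; G:chain[open]; A:chain[blocks] ⇒ blocked
Because an active path exists, T and P are not d-separated.

No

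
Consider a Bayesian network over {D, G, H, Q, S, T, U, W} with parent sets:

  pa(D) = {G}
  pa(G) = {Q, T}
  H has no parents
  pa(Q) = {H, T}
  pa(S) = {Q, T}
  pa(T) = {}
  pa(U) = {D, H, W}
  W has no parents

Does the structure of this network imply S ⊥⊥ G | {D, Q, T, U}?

There are 6 undirected paths between S and G; checking each against the conditioning set {D, Q, T, U}:
  1. S ← Q → G — Q:fork[blocks] ⇒ blocked
  2. S ← Q ← T → G — Q:chain[blocks]; T:fork[blocks] ⇒ blocked
  3. S ← Q ← H → U ← D ← G — Q:chain[blocks]; H:fork[open]; U:collider[open]; D:chain[blocks] ⇒ blocked
  4. S ← T → G — T:fork[blocks] ⇒ blocked
  5. S ← T → Q → G — T:fork[blocks]; Q:chain[blocks] ⇒ blocked
  6. S ← T → Q ← H → U ← D ← G — T:fork[blocks]; Q:collider[open]; H:fork[open]; U:collider[open]; D:chain[blocks] ⇒ blocked
Every path is blocked, so S and G are d-separated given {D, Q, T, U}.

Yes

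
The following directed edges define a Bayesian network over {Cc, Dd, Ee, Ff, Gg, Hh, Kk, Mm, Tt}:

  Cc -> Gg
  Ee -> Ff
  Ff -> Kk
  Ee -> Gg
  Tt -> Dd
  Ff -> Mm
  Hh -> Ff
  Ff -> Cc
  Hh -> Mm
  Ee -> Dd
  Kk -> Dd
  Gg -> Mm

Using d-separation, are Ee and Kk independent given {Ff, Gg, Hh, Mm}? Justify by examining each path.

Yes

5 paths connect Ee and Kk; each must be blocked for d-separation to hold:
Path 1: Ee → Dd ← Kk
  Dd is a collider here and neither Dd nor any of its descendants is conditioned on, so the collider stays closed — the path is blocked at Dd.
Path 2: Ee → Gg → Mm ← Hh → Ff → Kk
  Gg is a chain here and Gg is conditioned on, so the path is blocked at Gg.
Path 3: Ee → Gg → Mm ← Ff → Kk
  Gg is a chain here and Gg is conditioned on, so the path is blocked at Gg.
Path 4: Ee → Gg ← Cc ← Ff → Kk
  Ff is a fork here and Ff is conditioned on, so the path is blocked at Ff.
Path 5: Ee → Ff → Kk
  Ff is a chain here and Ff is conditioned on, so the path is blocked at Ff.
Since every path is blocked, d-separation holds.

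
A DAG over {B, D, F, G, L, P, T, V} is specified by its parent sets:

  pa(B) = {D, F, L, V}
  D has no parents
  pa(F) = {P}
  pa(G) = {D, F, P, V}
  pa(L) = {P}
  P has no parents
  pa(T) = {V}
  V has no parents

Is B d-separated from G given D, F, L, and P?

No

There are 6 undirected paths between B and G; checking each against the conditioning set {D, F, L, P}:
Path 1: B ← D → G
  D is a fork here and D is conditioned on, so the path is blocked at D.
Path 2: B ← V → G
  V is a fork and V is not conditioned on — no node blocks this path, so it is active.
Path 3: B ← F → G
  F is a fork here and F is conditioned on, so the path is blocked at F.
Path 4: B ← F ← P → G
  F is a chain here and F is conditioned on, so the path is blocked at F.
Path 5: B ← L ← P → G
  L is a chain here and L is conditioned on, so the path is blocked at L.
Path 6: B ← L ← P → F → G
  L is a chain here and L is conditioned on, so the path is blocked at L.
Since the path B ← V → G is active, B and G are not d-separated given {D, F, L, P}.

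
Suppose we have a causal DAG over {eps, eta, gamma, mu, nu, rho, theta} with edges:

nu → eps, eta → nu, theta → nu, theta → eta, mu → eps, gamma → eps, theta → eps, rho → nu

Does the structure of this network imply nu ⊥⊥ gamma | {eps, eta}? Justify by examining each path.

We examine all 3 paths between nu and gamma:
  1. nu → eps ← gamma — eps:collider[open] ⇒ active
  2. nu ← theta → eps ← gamma — theta:fork[open]; eps:collider[open] ⇒ active
  3. nu ← eta ← theta → eps ← gamma — eta:chain[blocks]; theta:fork[open]; eps:collider[open] ⇒ blocked
Because an active path exists, nu and gamma are not d-separated.

No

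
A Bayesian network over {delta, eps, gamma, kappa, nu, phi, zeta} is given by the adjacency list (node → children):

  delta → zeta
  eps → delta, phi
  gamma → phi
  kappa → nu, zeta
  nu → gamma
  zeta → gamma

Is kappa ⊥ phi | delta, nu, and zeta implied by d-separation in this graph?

Enumerating the 4 paths from kappa to phi and testing each for blocking by {delta, nu, zeta}:
Path 1: kappa → zeta → gamma → phi
  zeta is a chain here and zeta is conditioned on, so the path is blocked at zeta.
Path 2: kappa → zeta ← delta ← eps → phi
  delta is a chain here and delta is conditioned on, so the path is blocked at delta.
Path 3: kappa → nu → gamma ← zeta ← delta ← eps → phi
  nu is a chain here and nu is conditioned on, so the path is blocked at nu.
Path 4: kappa → nu → gamma → phi
  nu is a chain here and nu is conditioned on, so the path is blocked at nu.
Every path is blocked, so kappa and phi are d-separated given {delta, nu, zeta}.

Yes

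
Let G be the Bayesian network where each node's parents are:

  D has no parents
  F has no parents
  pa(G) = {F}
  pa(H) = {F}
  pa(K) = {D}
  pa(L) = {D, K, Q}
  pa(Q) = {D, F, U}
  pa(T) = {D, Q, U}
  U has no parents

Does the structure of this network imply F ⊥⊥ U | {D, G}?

Yes

We examine all 5 paths between F and U:
Path 1: F → Q ← U
  Q is a collider here and neither Q nor any of its descendants is conditioned on, so the collider stays closed — the path is blocked at Q.
Path 2: F → Q → L ← D → T ← U
  L is a collider here and neither L nor any of its descendants is conditioned on, so the collider stays closed — the path is blocked at L.
Path 3: F → Q → L ← K ← D → T ← U
  L is a collider here and neither L nor any of its descendants is conditioned on, so the collider stays closed — the path is blocked at L.
Path 4: F → Q ← D → T ← U
  Q is a collider here and neither Q nor any of its descendants is conditioned on, so the collider stays closed — the path is blocked at Q.
Path 5: F → Q → T ← U
  T is a collider here and neither T nor any of its descendants is conditioned on, so the collider stays closed — the path is blocked at T.
Since every path is blocked, d-separation holds.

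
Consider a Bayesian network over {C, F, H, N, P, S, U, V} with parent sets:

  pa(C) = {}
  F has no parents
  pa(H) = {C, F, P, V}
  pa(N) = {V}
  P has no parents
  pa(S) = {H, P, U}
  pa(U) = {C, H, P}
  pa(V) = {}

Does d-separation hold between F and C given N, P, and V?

There are 6 undirected paths between F and C; checking each against the conditioning set {N, P, V}:
  1. F → H ← P → S ← U ← C — H:collider[blocks]; P:fork[blocks]; S:collider[blocks]; U:chain[open] ⇒ blocked
  2. F → H ← P → U ← C — H:collider[blocks]; P:fork[blocks]; U:collider[blocks] ⇒ blocked
  3. F → H ← C — H:collider[blocks] ⇒ blocked
  4. F → H → S ← P → U ← C — H:chain[open]; S:collider[blocks]; P:fork[blocks]; U:collider[blocks] ⇒ blocked
  5. F → H → S ← U ← C — H:chain[open]; S:collider[blocks]; U:chain[open] ⇒ blocked
  6. F → H → U ← C — H:chain[open]; U:collider[blocks] ⇒ blocked
All paths are blocked; F ⊥ C | {N, P, V} holds.

Yes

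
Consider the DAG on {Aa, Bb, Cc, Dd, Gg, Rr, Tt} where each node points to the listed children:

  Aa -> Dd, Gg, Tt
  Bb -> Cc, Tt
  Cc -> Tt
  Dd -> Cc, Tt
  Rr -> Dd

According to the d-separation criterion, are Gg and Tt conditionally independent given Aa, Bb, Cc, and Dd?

Yes

There are 4 undirected paths between Gg and Tt; checking each against the conditioning set {Aa, Bb, Cc, Dd}:
Path 1: Gg ← Aa → Tt
  Aa is a fork here and Aa is conditioned on, so the path is blocked at Aa.
Path 2: Gg ← Aa → Dd → Cc → Tt
  Aa is a fork here and Aa is conditioned on, so the path is blocked at Aa.
Path 3: Gg ← Aa → Dd → Cc ← Bb → Tt
  Aa is a fork here and Aa is conditioned on, so the path is blocked at Aa.
Path 4: Gg ← Aa → Dd → Tt
  Aa is a fork here and Aa is conditioned on, so the path is blocked at Aa.
Since every path is blocked, d-separation holds.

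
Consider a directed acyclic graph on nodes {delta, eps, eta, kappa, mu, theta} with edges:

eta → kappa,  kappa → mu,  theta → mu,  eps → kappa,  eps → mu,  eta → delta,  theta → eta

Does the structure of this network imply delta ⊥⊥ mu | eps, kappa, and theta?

Enumerating the 3 paths from delta to mu and testing each for blocking by {eps, kappa, theta}:
Path 1: delta ← eta ← theta → mu
  theta is a fork here and theta is conditioned on, so the path is blocked at theta.
Path 2: delta ← eta → kappa ← eps → mu
  eps is a fork here and eps is conditioned on, so the path is blocked at eps.
Path 3: delta ← eta → kappa → mu
  kappa is a chain here and kappa is conditioned on, so the path is blocked at kappa.
All paths are blocked; delta ⊥ mu | {eps, kappa, theta} holds.

Yes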